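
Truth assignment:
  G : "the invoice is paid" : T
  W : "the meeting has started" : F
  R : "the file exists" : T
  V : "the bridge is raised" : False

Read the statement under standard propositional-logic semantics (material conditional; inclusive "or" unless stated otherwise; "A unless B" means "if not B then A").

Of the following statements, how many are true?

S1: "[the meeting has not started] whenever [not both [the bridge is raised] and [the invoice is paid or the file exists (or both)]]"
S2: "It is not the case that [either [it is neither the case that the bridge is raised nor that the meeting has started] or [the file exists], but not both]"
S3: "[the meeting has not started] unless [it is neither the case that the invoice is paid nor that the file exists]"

S1: In symbols: (V nand (G or R)) -> not W

G or R = True or True = True
V nand (G or R) = False nand True = True
not W = not False = True
(V nand (G or R)) -> not W = True -> True = True
Thus S1 is true.

S2: Parsed as not ((V nor W) xor R)

V nor W = False nor False = True
(V nor W) xor R = True xor True = False
not ((V nor W) xor R) = not False = True
Hence S2 is true.

S3: Formalization: not W or (G nor R)

not W = not False = True
G nor R = True nor True = False
not W or (G nor R) = True or False = True
So S3 is true.

Count: 3.

3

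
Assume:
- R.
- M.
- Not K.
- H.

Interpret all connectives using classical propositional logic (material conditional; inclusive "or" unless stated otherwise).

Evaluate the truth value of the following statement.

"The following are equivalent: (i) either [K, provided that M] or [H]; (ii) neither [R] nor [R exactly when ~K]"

In symbols: ((M -> K) or H) iff (R nor (R iff not K))

M -> K = True -> False = False
(M -> K) or H = False or True = True
not K = not False = True
R iff not K = True iff True = True
R nor (R iff not K) = True nor True = False
((M -> K) or H) iff (R nor (R iff not K)) = True iff False = False

The statement is false.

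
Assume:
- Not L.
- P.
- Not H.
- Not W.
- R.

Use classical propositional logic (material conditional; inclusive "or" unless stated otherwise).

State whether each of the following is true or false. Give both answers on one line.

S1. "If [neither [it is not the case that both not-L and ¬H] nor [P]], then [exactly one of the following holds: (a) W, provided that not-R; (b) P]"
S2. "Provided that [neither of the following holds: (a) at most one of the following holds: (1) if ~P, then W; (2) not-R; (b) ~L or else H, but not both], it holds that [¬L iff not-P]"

S1: Formalization: ((not L nand not H) nor P) -> ((not R -> W) xor P)

not L = not False = True
not H = not False = True
not L nand not H = True nand True = False
(not L nand not H) nor P = False nor True = False
not R = not True = False
not R -> W = False -> False = True
(not R -> W) xor P = True xor True = False
((not L nand not H) nor P) -> ((not R -> W) xor P) = False -> False = True
So S1 is true.

S2: Parsed as (((not P -> W) nand not R) nor (not L xor H)) -> (not L iff not P)

not P = not True = False
not P -> W = False -> False = True
not R = not True = False
(not P -> W) nand not R = True nand False = True
not L = not False = True
not L xor H = True xor False = True
((not P -> W) nand not R) nor (not L xor H) = True nor True = False
not L = not False = True
not P = not True = False
not L iff not P = True iff False = False
(((not P -> W) nand not R) nor (not L xor H)) -> (not L iff not P) = False -> False = True
Hence S2 is true.

S1 True, S2 True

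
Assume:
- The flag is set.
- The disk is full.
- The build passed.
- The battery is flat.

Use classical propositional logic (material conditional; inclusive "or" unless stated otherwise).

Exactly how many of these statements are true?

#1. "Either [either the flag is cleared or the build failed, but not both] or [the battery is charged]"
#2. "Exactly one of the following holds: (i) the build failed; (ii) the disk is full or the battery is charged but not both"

Let P = "the flag is set" (True), R = "the build passed" (True), S = "the battery is charged" (False), Q = "the disk is full" (True).

#1: Parsed as (not P xor not R) or S

not P = not True = False
not R = not True = False
not P xor not R = False xor False = False
(not P xor not R) or S = False or False = False
Hence #1 is false.

#2: Formalization: not R xor (Q xor S)

not R = not True = False
Q xor S = True xor False = True
not R xor (Q xor S) = False xor True = True
So #2 is true.

Count: 1.

1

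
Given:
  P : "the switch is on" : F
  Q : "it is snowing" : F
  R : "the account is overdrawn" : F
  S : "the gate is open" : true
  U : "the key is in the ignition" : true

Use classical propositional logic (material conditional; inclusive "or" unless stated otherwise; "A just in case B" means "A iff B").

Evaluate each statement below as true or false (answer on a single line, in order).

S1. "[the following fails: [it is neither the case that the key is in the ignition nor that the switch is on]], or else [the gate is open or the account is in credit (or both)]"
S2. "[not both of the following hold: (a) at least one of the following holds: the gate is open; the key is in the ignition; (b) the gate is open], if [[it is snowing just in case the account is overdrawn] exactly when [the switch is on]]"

S1 T; S2 T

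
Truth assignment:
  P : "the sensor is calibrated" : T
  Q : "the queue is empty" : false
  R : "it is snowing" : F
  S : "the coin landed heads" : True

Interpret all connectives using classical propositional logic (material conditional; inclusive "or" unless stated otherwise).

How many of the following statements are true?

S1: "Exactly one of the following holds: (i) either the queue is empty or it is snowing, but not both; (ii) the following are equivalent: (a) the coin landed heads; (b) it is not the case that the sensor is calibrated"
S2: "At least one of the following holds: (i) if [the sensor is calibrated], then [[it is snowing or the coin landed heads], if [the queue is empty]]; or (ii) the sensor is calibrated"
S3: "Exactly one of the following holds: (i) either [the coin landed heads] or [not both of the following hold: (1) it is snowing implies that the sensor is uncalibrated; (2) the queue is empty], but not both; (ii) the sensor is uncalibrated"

S1: In symbols: (Q ⊕ R) ⊕ (S ↔ ¬P)

Q ⊕ R = F ⊕ F = F
¬P = ¬T = F
S ↔ ¬P = T ↔ F = F
(Q ⊕ R) ⊕ (S ↔ ¬P) = F ⊕ F = F
Thus S1 is false.

S2: Formalization: (P → (Q → (R ∨ S))) ∨ P

R ∨ S = F ∨ T = T
Q → (R ∨ S) = F → T = T
P → (Q → (R ∨ S)) = T → T = T
(P → (Q → (R ∨ S))) ∨ P = T ∨ T = T
Thus S2 is true.

S3: Parsed as (S ⊕ ((R → ¬P) ↑ Q)) ⊕ ¬P

¬P = ¬T = F
R → ¬P = F → F = T
(R → ¬P) ↑ Q = T ↑ F = T
S ⊕ ((R → ¬P) ↑ Q) = T ⊕ T = F
¬P = ¬T = F
(S ⊕ ((R → ¬P) ↑ Q)) ⊕ ¬P = F ⊕ F = F
So S3 is false.

True statements: 1 (S2).

1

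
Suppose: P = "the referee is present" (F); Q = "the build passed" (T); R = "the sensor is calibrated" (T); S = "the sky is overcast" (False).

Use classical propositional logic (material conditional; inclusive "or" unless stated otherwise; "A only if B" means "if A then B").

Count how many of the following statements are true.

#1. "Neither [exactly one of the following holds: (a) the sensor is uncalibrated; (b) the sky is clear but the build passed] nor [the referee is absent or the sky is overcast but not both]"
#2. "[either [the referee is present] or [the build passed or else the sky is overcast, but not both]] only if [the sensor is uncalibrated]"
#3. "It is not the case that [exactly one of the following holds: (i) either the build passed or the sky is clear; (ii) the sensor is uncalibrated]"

#1: This is (~R xor (~S & Q)) nor (~P xor S).

~R = ~T = F
~S = ~F = T
~S & Q = T & T = T
~R xor (~S & Q) = F xor T = T
~P = ~F = T
~P xor S = T xor F = T
(~R xor (~S & Q)) nor (~P xor S) = T nor T = F
So #1 is false.

#2: Parsed as (P | (Q xor S)) -> ~R

Q xor S = T xor F = T
P | (Q xor S) = F | T = T
~R = ~T = F
(P | (Q xor S)) -> ~R = T -> F = F
So #2 is false.

#3: Parsed as ~((Q | ~S) xor ~R)

~S = ~F = T
Q | ~S = T | T = T
~R = ~T = F
(Q | ~S) xor ~R = T xor F = T
~((Q | ~S) xor ~R) = ~T = F
Hence #3 is false.

0 of the 3 statements are true (none).

0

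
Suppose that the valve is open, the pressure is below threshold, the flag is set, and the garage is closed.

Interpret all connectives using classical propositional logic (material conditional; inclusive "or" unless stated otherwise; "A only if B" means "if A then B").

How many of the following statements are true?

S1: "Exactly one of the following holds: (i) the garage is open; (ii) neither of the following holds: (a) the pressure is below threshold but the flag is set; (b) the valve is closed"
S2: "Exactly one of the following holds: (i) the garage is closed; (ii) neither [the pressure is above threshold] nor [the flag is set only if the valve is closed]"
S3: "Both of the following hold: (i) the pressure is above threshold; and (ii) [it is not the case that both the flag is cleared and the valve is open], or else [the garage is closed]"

Let S = "the garage is closed" (T), U = "the pressure is above threshold" (F), P = "the flag is set" (T), D = "the valve is open" (T).

S1: This is ¬S ⊕ ((¬U ∧ P) ↓ ¬D).

¬S = ¬T = F
¬U = ¬F = T
¬U ∧ P = T ∧ T = T
¬D = ¬T = F
(¬U ∧ P) ↓ ¬D = T ↓ F = F
¬S ⊕ ((¬U ∧ P) ↓ ¬D) = F ⊕ F = F
Thus S1 is false.

S2: In symbols: S ⊕ (U ↓ (P → ¬D))

¬D = ¬T = F
P → ¬D = T → F = F
U ↓ (P → ¬D) = F ↓ F = T
S ⊕ (U ↓ (P → ¬D)) = T ⊕ T = F
Hence S2 is false.

S3: In symbols: U ∧ ((¬P ↑ D) ∨ S)

¬P = ¬T = F
¬P ↑ D = F ↑ T = T
(¬P ↑ D) ∨ S = T ∨ T = T
U ∧ ((¬P ↑ D) ∨ S) = F ∧ T = F
Hence S3 is false.

0 of the 3 statements are true (none).

0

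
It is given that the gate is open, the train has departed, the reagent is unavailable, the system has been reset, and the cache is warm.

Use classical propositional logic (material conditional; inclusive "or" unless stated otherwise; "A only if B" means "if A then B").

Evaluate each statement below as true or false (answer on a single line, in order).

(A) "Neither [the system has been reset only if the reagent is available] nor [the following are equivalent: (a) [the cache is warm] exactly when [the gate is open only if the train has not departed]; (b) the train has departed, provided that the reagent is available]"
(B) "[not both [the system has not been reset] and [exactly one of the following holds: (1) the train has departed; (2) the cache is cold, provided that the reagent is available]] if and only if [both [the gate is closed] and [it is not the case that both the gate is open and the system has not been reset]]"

Let W = "the system has been reset" (True), G = "the reagent is available" (False), D = "the cache is warm" (True), K = "the gate is open" (True), M = "the train has departed" (True).

(A): In symbols: (W -> G) nor ((D iff (K -> not M)) iff (G -> M))

W -> G = True -> False = False
not M = not True = False
K -> not M = True -> False = False
D iff (K -> not M) = True iff False = False
G -> M = False -> True = True
(D iff (K -> not M)) iff (G -> M) = False iff True = False
(W -> G) nor ((D iff (K -> not M)) iff (G -> M)) = False nor False = True
Thus (A) is true.

(B): In symbols: (not W nand (M xor (G -> not D))) iff (not K and (K nand not W))

not W = not True = False
not D = not True = False
G -> not D = False -> False = True
M xor (G -> not D) = True xor True = False
not W nand (M xor (G -> not D)) = False nand False = True
not K = not True = False
not W = not True = False
K nand not W = True nand False = True
not K and (K nand not W) = False and True = False
(not W nand (M xor (G -> not D))) iff (not K and (K nand not W)) = True iff False = False
So (B) is false.

(A) T; (B) F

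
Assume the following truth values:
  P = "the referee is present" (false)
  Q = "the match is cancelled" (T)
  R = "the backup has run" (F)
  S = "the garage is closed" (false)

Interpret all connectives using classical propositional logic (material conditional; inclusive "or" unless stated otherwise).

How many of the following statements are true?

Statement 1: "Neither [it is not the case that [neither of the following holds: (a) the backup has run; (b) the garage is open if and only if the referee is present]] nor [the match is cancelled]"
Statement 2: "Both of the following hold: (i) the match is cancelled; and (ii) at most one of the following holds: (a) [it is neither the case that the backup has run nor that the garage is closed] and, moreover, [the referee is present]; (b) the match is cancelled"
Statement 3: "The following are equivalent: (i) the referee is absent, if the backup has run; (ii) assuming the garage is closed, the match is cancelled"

2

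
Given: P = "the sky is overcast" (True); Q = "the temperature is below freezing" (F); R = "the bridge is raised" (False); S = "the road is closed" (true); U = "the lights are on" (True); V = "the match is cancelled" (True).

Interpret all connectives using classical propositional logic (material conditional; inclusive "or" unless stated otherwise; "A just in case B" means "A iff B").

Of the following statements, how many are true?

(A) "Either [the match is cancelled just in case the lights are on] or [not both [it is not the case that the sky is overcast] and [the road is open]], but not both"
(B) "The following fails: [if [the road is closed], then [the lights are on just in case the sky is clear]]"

(A): Formalization: (V iff U) xor (not P nand not S)

V iff U = True iff True = True
not P = not True = False
not S = not True = False
not P nand not S = False nand False = True
(V iff U) xor (not P nand not S) = True xor True = False
Hence (A) is false.

(B): In symbols: not (S -> (U iff not P))

not P = not True = False
U iff not P = True iff False = False
S -> (U iff not P) = True -> False = False
not (S -> (U iff not P)) = not False = True
Hence (B) is true.

True statements: 1.

1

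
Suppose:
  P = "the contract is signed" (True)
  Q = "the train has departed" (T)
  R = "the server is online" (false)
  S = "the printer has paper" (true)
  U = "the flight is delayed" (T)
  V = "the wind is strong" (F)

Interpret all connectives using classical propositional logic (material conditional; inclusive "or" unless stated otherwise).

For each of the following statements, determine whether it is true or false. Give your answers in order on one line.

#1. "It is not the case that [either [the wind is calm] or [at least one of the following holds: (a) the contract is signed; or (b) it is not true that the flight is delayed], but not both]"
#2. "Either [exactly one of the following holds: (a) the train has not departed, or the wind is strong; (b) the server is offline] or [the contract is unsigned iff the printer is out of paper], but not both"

#1: Parsed as ~(~V xor (P | ~U))

~V = ~F = T
~U = ~T = F
P | ~U = T | F = T
~V xor (P | ~U) = T xor T = F
~(~V xor (P | ~U)) = ~F = T
Hence #1 is true.

#2: In symbols: ((~Q | V) xor ~R) xor (~P <-> ~S)

~Q = ~T = F
~Q | V = F | F = F
~R = ~F = T
(~Q | V) xor ~R = F xor T = T
~P = ~T = F
~S = ~T = F
~P <-> ~S = F <-> F = T
((~Q | V) xor ~R) xor (~P <-> ~S) = T xor T = F
Thus #2 is false.

#1 T, #2 F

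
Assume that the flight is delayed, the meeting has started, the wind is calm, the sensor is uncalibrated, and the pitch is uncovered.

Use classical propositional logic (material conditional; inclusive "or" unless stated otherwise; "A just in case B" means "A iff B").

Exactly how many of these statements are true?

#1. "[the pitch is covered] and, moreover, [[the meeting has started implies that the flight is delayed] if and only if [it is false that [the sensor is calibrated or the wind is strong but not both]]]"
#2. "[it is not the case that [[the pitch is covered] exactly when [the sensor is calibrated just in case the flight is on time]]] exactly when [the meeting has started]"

1

Let N = "the pitch is covered" (F), R = "the meeting has started" (T), V = "the flight is delayed" (T), G = "the sensor is calibrated" (F), U = "the wind is strong" (F).

#1: This is N & ((R -> V) <-> ~(G xor U)).

R -> V = T -> T = T
G xor U = F xor F = F
~(G xor U) = ~F = T
(R -> V) <-> ~(G xor U) = T <-> T = T
N & ((R -> V) <-> ~(G xor U)) = F & T = F
So #1 is false.

#2: This is ~(N <-> (G <-> ~V)) <-> R.

~V = ~T = F
G <-> ~V = F <-> F = T
N <-> (G <-> ~V) = F <-> T = F
~(N <-> (G <-> ~V)) = ~F = T
~(N <-> (G <-> ~V)) <-> R = T <-> T = T
Hence #2 is true.

Count: 1.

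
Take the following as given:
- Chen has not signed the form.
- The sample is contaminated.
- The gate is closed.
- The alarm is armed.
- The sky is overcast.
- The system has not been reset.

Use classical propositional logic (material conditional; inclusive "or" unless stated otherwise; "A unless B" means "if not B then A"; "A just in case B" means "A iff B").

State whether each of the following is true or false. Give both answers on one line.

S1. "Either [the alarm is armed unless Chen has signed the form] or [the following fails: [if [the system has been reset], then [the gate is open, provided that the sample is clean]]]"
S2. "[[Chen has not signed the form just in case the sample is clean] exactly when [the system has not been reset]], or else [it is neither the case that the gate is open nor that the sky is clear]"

Let S = "the alarm is armed" (True), P = "Chen has signed the form" (False), V = "the system has been reset" (False), Q = "the sample is contaminated" (True), R = "the gate is open" (False), U = "the sky is overcast" (True).

S1: Formalization: (S or P) or not (V -> (not Q -> R))

S or P = True or False = True
not Q = not True = False
not Q -> R = False -> False = True
V -> (not Q -> R) = False -> True = True
not (V -> (not Q -> R)) = not True = False
(S or P) or not (V -> (not Q -> R)) = True or False = True
So S1 is true.

S2: In symbols: ((not P iff not Q) iff not V) or (R nor not U)

not P = not False = True
not Q = not True = False
not P iff not Q = True iff False = False
not V = not False = True
(not P iff not Q) iff not V = False iff True = False
not U = not True = False
R nor not U = False nor False = True
((not P iff not Q) iff not V) or (R nor not U) = False or True = True
Thus S2 is true.

S1 T, S2 T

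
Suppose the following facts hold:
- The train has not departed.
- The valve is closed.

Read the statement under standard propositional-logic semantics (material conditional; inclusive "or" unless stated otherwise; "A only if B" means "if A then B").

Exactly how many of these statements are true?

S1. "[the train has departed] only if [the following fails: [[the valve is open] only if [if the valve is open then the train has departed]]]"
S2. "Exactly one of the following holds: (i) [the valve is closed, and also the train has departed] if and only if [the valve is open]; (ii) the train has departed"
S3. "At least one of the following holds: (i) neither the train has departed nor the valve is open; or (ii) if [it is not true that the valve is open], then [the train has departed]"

Let K = "the train has departed" (False), V = "the valve is open" (False).

S1: This is K -> not (V -> (V -> K)).

V -> K = False -> False = True
V -> (V -> K) = False -> True = True
not (V -> (V -> K)) = not True = False
K -> not (V -> (V -> K)) = False -> False = True
So S1 is true.

S2: Formalization: ((not V and K) iff V) xor K

not V = not False = True
not V and K = True and False = False
(not V and K) iff V = False iff False = True
((not V and K) iff V) xor K = True xor False = True
Hence S2 is true.

S3: In symbols: (K nor V) or (not V -> K)

K nor V = False nor False = True
not V = not False = True
not V -> K = True -> False = False
(K nor V) or (not V -> K) = True or False = True
Thus S3 is true.

3 of the 3 statements are true (S1, S2, S3).

3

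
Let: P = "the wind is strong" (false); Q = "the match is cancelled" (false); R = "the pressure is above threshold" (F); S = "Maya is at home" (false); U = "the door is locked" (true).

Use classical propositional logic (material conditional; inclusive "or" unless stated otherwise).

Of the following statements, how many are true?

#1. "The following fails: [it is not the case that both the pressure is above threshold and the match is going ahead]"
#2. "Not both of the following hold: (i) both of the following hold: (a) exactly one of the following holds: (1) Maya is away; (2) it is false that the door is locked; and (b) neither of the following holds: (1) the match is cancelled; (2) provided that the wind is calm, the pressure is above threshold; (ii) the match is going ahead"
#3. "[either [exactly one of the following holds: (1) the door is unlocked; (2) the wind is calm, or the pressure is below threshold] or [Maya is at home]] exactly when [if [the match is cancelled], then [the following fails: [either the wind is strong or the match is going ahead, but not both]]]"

#1: This is ~(R nand ~Q).

~Q = ~F = T
R nand ~Q = F nand T = T
~(R nand ~Q) = ~T = F
So #1 is false.

#2: This is ((~S xor ~U) & (Q nor (~P -> R))) nand ~Q.

~S = ~F = T
~U = ~T = F
~S xor ~U = T xor F = T
~P = ~F = T
~P -> R = T -> F = F
Q nor (~P -> R) = F nor F = T
(~S xor ~U) & (Q nor (~P -> R)) = T & T = T
~Q = ~F = T
((~S xor ~U) & (Q nor (~P -> R))) nand ~Q = T nand T = F
So #2 is false.

#3: Parsed as ((~U xor (~P | ~R)) | S) <-> (Q -> ~(P xor ~Q))

~U = ~T = F
~P = ~F = T
~R = ~F = T
~P | ~R = T | T = T
~U xor (~P | ~R) = F xor T = T
(~U xor (~P | ~R)) | S = T | F = T
~Q = ~F = T
P xor ~Q = F xor T = T
~(P xor ~Q) = ~T = F
Q -> ~(P xor ~Q) = F -> F = T
((~U xor (~P | ~R)) | S) <-> (Q -> ~(P xor ~Q)) = T <-> T = T
Thus #3 is true.

Count: 1.

1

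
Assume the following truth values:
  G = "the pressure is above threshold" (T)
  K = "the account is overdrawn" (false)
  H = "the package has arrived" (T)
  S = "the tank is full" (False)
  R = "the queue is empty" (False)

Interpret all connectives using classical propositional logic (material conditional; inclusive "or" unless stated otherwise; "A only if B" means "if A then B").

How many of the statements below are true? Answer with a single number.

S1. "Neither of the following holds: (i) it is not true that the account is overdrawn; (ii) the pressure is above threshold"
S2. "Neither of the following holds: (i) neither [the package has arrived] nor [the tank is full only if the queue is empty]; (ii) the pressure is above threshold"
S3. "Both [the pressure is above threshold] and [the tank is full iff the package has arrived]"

0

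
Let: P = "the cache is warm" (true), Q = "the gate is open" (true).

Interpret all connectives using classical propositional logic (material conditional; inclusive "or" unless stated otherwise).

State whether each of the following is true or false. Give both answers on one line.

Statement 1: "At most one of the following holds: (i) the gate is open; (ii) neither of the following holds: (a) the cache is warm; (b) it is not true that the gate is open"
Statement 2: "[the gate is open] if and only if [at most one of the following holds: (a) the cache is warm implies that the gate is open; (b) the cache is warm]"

Statement 1: This is Q ↑ (P ↓ ¬Q).

¬Q = ¬T = F
P ↓ ¬Q = T ↓ F = F
Q ↑ (P ↓ ¬Q) = T ↑ F = T
Thus Statement 1 is true.

Statement 2: Formalization: Q ↔ ((P → Q) ↑ P)

P → Q = T → T = T
(P → Q) ↑ P = T ↑ T = F
Q ↔ ((P → Q) ↑ P) = T ↔ F = F
So Statement 2 is false.

Statement 1 T / Statement 2 F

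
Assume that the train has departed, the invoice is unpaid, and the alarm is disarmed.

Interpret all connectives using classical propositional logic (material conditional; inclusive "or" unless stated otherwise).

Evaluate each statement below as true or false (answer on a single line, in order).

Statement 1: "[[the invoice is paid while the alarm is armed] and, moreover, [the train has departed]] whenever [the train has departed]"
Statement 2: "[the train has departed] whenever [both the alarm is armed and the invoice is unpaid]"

Statement 1 False, Statement 2 True

Let M = "the train has departed" (T), W = "the invoice is paid" (F), D = "the alarm is armed" (F).

Statement 1: This is M → ((W ∧ D) ∧ M).

W ∧ D = F ∧ F = F
(W ∧ D) ∧ M = F ∧ T = F
M → ((W ∧ D) ∧ M) = T → F = F
Hence Statement 1 is false.

Statement 2: This is (D ∧ ¬W) → M.

¬W = ¬F = T
D ∧ ¬W = F ∧ T = F
(D ∧ ¬W) → M = F → T = T
Hence Statement 2 is true.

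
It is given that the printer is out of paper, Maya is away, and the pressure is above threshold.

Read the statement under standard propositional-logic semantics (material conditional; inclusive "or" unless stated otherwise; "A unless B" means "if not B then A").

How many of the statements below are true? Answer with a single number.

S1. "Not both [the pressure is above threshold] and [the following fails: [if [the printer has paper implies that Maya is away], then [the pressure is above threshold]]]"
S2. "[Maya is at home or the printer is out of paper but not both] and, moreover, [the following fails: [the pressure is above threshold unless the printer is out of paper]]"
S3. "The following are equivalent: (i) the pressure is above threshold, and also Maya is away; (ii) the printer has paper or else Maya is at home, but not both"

Let R = "the pressure is above threshold" (True), P = "the printer has paper" (False), Q = "Maya is at home" (False).

S1: Parsed as R nand not ((P -> not Q) -> R)

not Q = not False = True
P -> not Q = False -> True = True
(P -> not Q) -> R = True -> True = True
not ((P -> not Q) -> R) = not True = False
R nand not ((P -> not Q) -> R) = True nand False = True
So S1 is true.

S2: Formalization: (Q xor not P) and not (R or not P)

not P = not False = True
Q xor not P = False xor True = True
not P = not False = True
R or not P = True or True = True
not (R or not P) = not True = False
(Q xor not P) and not (R or not P) = True and False = False
Hence S2 is false.

S3: This is (R and not Q) iff (P xor Q).

not Q = not False = True
R and not Q = True and True = True
P xor Q = False xor False = False
(R and not Q) iff (P xor Q) = True iff False = False
Thus S3 is false.

True statements: 1.

1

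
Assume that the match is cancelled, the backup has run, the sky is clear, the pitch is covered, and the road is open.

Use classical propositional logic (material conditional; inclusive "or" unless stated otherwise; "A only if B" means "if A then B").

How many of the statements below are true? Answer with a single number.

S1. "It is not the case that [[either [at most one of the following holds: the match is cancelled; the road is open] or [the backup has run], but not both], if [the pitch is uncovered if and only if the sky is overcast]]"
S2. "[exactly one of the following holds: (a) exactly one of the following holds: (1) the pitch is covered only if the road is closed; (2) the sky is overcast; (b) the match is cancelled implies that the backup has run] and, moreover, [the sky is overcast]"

0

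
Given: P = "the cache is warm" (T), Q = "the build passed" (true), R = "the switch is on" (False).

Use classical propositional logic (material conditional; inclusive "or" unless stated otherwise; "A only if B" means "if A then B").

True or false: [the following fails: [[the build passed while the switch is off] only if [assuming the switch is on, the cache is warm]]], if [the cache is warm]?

Formalization: P → ¬((Q ∧ ¬R) → (R → P))

¬R = ¬F = T
Q ∧ ¬R = T ∧ T = T
R → P = F → T = T
(Q ∧ ¬R) → (R → P) = T → T = T
¬((Q ∧ ¬R) → (R → P)) = ¬T = F
P → ¬((Q ∧ ¬R) → (R → P)) = T → F = F

The statement is false.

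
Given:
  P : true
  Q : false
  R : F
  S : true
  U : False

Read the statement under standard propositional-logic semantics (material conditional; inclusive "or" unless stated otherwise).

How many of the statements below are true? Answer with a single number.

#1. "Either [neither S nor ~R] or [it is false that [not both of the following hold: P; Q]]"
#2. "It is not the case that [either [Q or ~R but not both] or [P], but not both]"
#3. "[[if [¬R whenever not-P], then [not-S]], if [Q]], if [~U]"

#1: Formalization: (S nor not R) or not (P nand Q)

not R = not False = True
S nor not R = True nor True = False
P nand Q = True nand False = True
not (P nand Q) = not True = False
(S nor not R) or not (P nand Q) = False or False = False
Hence #1 is false.

#2: Formalization: not ((Q xor not R) xor P)

not R = not False = True
Q xor not R = False xor True = True
(Q xor not R) xor P = True xor True = False
not ((Q xor not R) xor P) = not False = True
So #2 is true.

#3: In symbols: not U -> (Q -> ((not P -> not R) -> not S))

not U = not False = True
not P = not True = False
not R = not False = True
not P -> not R = False -> True = True
not S = not True = False
(not P -> not R) -> not S = True -> False = False
Q -> ((not P -> not R) -> not S) = False -> False = True
not U -> (Q -> ((not P -> not R) -> not S)) = True -> True = True
So #3 is true.

Count: 2.

2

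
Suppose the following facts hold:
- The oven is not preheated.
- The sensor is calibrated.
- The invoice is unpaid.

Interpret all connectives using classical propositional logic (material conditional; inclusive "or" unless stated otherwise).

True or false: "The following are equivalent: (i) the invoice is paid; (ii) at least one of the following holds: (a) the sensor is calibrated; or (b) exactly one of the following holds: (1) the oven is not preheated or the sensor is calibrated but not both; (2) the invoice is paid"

False.

Let R = "the invoice is paid" (False), Q = "the sensor is calibrated" (True), P = "the oven is preheated" (False).
In symbols: R iff (Q or ((not P xor Q) xor R))

not P = not False = True
not P xor Q = True xor True = False
(not P xor Q) xor R = False xor False = False
Q or ((not P xor Q) xor R) = True or False = True
R iff (Q or ((not P xor Q) xor R)) = False iff True = False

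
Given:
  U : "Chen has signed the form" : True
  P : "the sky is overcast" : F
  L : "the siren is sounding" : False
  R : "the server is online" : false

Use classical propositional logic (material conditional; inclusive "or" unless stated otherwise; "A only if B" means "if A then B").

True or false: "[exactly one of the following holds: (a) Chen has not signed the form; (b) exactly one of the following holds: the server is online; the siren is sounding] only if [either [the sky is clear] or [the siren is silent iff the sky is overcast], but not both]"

Parsed as (¬U ⊕ (R ⊕ L)) → (¬P ⊕ (¬L ↔ P))

¬U = ¬T = F
R ⊕ L = F ⊕ F = F
¬U ⊕ (R ⊕ L) = F ⊕ F = F
¬P = ¬F = T
¬L = ¬F = T
¬L ↔ P = T ↔ F = F
¬P ⊕ (¬L ↔ P) = T ⊕ F = T
(¬U ⊕ (R ⊕ L)) → (¬P ⊕ (¬L ↔ P)) = F → T = T

true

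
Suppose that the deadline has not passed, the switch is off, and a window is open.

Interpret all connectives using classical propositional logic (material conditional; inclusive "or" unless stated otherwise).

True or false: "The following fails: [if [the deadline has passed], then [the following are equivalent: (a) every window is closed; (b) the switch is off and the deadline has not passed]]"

false

Let V = "the deadline has passed" (F), D = "a window is open" (T), L = "the switch is on" (F).
This is ~(V -> (~D <-> (~L & ~V))).

~D = ~T = F
~L = ~F = T
~V = ~F = T
~L & ~V = T & T = T
~D <-> (~L & ~V) = F <-> T = F
V -> (~D <-> (~L & ~V)) = F -> F = T
~(V -> (~D <-> (~L & ~V))) = ~T = F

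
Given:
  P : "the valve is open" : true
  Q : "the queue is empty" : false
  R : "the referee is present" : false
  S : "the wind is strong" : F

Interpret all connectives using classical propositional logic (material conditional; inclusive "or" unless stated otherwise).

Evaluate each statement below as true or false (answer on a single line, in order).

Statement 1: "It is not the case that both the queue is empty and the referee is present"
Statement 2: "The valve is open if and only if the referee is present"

Statement 1: Formalization: Q nand R

Q nand R = False nand False = True
Thus Statement 1 is true.

Statement 2: Formalization: P iff R

P iff R = True iff False = False
Hence Statement 2 is false.

Statement 1 T / Statement 2 F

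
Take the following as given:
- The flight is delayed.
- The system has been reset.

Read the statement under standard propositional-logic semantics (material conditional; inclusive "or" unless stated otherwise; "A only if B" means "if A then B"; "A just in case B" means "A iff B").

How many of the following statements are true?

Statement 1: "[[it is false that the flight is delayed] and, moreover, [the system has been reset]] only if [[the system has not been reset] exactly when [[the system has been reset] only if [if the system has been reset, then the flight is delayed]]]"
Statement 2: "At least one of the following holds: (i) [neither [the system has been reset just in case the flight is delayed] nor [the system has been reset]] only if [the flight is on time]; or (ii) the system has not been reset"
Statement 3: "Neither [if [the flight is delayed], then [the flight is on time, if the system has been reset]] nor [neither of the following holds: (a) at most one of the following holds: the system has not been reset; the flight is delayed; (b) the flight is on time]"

3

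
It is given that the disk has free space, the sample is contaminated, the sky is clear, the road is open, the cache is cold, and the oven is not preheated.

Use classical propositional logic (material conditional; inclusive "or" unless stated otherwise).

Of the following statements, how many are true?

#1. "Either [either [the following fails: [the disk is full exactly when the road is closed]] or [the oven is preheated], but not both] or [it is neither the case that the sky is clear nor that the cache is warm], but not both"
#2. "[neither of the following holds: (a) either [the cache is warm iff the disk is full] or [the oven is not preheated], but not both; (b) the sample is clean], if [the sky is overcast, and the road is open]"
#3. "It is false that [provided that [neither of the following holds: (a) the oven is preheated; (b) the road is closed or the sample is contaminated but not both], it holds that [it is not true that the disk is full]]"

1

Let P = "the disk is full" (False), S = "the road is closed" (False), V = "the oven is preheated" (False), R = "the sky is overcast" (False), U = "the cache is warm" (False), Q = "the sample is contaminated" (True).

#1: In symbols: (not (P iff S) xor V) xor (not R nor U)

P iff S = False iff False = True
not (P iff S) = not True = False
not (P iff S) xor V = False xor False = False
not R = not False = True
not R nor U = True nor False = False
(not (P iff S) xor V) xor (not R nor U) = False xor False = False
Thus #1 is false.

#2: Parsed as (R and not S) -> (((U iff P) xor not V) nor not Q)

not S = not False = True
R and not S = False and True = False
U iff P = False iff False = True
not V = not False = True
(U iff P) xor not V = True xor True = False
not Q = not True = False
((U iff P) xor not V) nor not Q = False nor False = True
(R and not S) -> (((U iff P) xor not V) nor not Q) = False -> True = True
So #2 is true.

#3: This is not ((V nor (S xor Q)) -> not P).

S xor Q = False xor True = True
V nor (S xor Q) = False nor True = False
not P = not False = True
(V nor (S xor Q)) -> not P = False -> True = True
not ((V nor (S xor Q)) -> not P) = not True = False
Hence #3 is false.

True statements: 1.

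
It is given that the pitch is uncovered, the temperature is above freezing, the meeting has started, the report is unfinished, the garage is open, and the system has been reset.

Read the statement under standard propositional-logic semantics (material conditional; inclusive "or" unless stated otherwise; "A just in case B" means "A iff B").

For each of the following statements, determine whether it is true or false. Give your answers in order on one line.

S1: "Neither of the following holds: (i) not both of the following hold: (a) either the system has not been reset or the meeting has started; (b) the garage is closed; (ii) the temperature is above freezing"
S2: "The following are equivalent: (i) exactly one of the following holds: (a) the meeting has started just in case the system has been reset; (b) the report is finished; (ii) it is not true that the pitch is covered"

S1 False; S2 True

Let V = "the system has been reset" (T), R = "the meeting has started" (T), U = "the garage is closed" (F), Q = "the temperature is below freezing" (F), S = "the report is finished" (F), P = "the pitch is covered" (F).

S1: Formalization: ((¬V ∨ R) ↑ U) ↓ ¬Q

¬V = ¬T = F
¬V ∨ R = F ∨ T = T
(¬V ∨ R) ↑ U = T ↑ F = T
¬Q = ¬F = T
((¬V ∨ R) ↑ U) ↓ ¬Q = T ↓ T = F
Hence S1 is false.

S2: In symbols: ((R ↔ V) ⊕ S) ↔ ¬P

R ↔ V = T ↔ T = T
(R ↔ V) ⊕ S = T ⊕ F = T
¬P = ¬F = T
((R ↔ V) ⊕ S) ↔ ¬P = T ↔ T = T
Hence S2 is true.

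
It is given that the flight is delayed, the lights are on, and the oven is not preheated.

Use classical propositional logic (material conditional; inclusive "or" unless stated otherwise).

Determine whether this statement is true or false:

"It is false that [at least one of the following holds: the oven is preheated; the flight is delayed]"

Let R = "the oven is preheated" (F), P = "the flight is delayed" (T).
In symbols: ¬(R ∨ P)

R ∨ P = F ∨ T = T
¬(R ∨ P) = ¬T = F

False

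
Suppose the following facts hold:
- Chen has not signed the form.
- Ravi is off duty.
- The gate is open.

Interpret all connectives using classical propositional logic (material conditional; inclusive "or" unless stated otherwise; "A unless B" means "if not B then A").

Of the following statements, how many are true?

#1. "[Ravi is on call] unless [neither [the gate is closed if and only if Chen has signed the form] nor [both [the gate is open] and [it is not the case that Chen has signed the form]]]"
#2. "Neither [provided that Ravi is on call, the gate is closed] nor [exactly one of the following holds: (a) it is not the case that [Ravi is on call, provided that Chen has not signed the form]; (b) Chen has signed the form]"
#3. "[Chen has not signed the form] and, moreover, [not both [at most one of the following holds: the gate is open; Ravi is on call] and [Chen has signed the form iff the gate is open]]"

1

Let K = "Ravi is on call" (F), R = "the gate is open" (T), V = "Chen has signed the form" (F).

#1: In symbols: K ∨ ((¬R ↔ V) ↓ (R ∧ ¬V))

¬R = ¬T = F
¬R ↔ V = F ↔ F = T
¬V = ¬F = T
R ∧ ¬V = T ∧ T = T
(¬R ↔ V) ↓ (R ∧ ¬V) = T ↓ T = F
K ∨ ((¬R ↔ V) ↓ (R ∧ ¬V)) = F ∨ F = F
Thus #1 is false.

#2: This is (K → ¬R) ↓ (¬(¬V → K) ⊕ V).

¬R = ¬T = F
K → ¬R = F → F = T
¬V = ¬F = T
¬V → K = T → F = F
¬(¬V → K) = ¬F = T
¬(¬V → K) ⊕ V = T ⊕ F = T
(K → ¬R) ↓ (¬(¬V → K) ⊕ V) = T ↓ T = F
Thus #2 is false.

#3: This is ¬V ∧ ((R ↑ K) ↑ (V ↔ R)).

¬V = ¬F = T
R ↑ K = T ↑ F = T
V ↔ R = F ↔ T = F
(R ↑ K) ↑ (V ↔ R) = T ↑ F = T
¬V ∧ ((R ↑ K) ↑ (V ↔ R)) = T ∧ T = T
Hence #3 is true.

True statements: 1.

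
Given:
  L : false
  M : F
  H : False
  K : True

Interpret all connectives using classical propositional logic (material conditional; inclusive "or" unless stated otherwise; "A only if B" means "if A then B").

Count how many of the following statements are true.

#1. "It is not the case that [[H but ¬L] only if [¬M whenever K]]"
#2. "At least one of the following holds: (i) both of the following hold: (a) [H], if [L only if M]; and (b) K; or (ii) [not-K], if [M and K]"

#1: This is ¬((H ∧ ¬L) → (K → ¬M)).

¬L = ¬F = T
H ∧ ¬L = F ∧ T = F
¬M = ¬F = T
K → ¬M = T → T = T
(H ∧ ¬L) → (K → ¬M) = F → T = T
¬((H ∧ ¬L) → (K → ¬M)) = ¬T = F
So #1 is false.

#2: Formalization: (((L → M) → H) ∧ K) ∨ ((M ∧ K) → ¬K)

L → M = F → F = T
(L → M) → H = T → F = F
((L → M) → H) ∧ K = F ∧ T = F
M ∧ K = F ∧ T = F
¬K = ¬T = F
(M ∧ K) → ¬K = F → F = T
(((L → M) → H) ∧ K) ∨ ((M ∧ K) → ¬K) = F ∨ T = T
Thus #2 is true.

True statements: 1 (#2).

1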